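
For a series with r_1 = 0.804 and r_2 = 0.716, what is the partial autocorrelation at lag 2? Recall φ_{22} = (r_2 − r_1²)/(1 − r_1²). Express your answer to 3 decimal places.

φ_{22} = (r_2 − r_1²) / (1 − r_1²)
r_1² = (0.804)² = 0.646416
Numerator = 0.716 − 0.6464 = 0.0696; denominator = 1 − 0.6464 = 0.3536
φ_{22} = 0.0696 / 0.3536 = 0.197

0.197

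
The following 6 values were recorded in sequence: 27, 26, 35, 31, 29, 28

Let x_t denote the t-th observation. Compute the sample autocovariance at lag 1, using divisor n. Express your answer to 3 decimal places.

-0.296

Mean x̄ = (27 + 26 + 35 + 31 + 29 + 28)/6 = 29.3333
Deviations: -2.3333, -3.3333, 5.6667, 1.6667, -0.3333, -1.3333
Σ_{t=1}^{5}(x_t−x̄)(x_{t+1}−x̄) = -1.7778
γ_1 = -1.7778 / 6 = -0.296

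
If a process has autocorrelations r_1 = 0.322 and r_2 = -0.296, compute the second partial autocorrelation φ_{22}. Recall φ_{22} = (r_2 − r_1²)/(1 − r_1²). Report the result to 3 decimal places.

-0.446

φ_{22} = (r_2 − r_1²) / (1 − r_1²)
r_1² = (0.322)² = 0.103684
Numerator = -0.296 − 0.1037 = -0.3997; denominator = 1 − 0.1037 = 0.8963
φ_{22} = -0.3997 / 0.8963 = -0.446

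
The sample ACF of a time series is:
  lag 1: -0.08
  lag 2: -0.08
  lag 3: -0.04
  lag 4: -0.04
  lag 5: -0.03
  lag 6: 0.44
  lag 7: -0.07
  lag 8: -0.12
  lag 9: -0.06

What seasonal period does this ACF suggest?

The largest autocorrelation is r_6 = 0.44; the remaining lags stay at or below -0.03.
The dominant spike at lag 6 indicates a seasonal period of 6.

6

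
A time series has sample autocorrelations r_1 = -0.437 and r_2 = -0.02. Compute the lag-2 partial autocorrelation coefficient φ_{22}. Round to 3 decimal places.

-0.261

φ_{22} = (r_2 − r_1²) / (1 − r_1²)
r_1² = (-0.437)² = 0.190969
Numerator = -0.02 − 0.1910 = -0.2110; denominator = 1 − 0.1910 = 0.8090
φ_{22} = -0.2110 / 0.8090 = -0.261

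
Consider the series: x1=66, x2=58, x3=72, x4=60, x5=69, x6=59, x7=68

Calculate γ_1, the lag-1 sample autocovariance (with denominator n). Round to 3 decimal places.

-22.312

Mean x̄ = (66 + 58 + 72 + 60 + 69 + 59 + 68)/7 = 64.5714
Deviations: 1.4286, -6.5714, 7.4286, -4.5714, 4.4286, -5.5714, 3.4286
Σ_{t=1}^{6}(x_t−x̄)(x_{t+1}−x̄) = -156.1837
γ_1 = -156.1837 / 7 = -22.312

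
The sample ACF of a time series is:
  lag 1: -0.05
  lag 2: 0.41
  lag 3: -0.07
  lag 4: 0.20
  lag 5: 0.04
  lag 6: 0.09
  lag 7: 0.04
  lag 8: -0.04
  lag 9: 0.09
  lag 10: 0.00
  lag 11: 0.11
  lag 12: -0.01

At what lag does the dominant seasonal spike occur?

2

The largest autocorrelation is r_2 = 0.41, with a weaker echo at lag 4 (0.20); the remaining lags stay at or below 0.11.
The dominant spike at lag 2 indicates a seasonal period of 2.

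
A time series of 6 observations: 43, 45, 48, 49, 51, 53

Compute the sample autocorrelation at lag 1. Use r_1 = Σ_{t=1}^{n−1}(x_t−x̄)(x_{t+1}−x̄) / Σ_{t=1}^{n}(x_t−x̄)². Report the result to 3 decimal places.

0.477

Mean x̄ = (43 + 45 + 48 + 49 + 51 + 53)/6 = 48.1667
Σ(x_t−x̄)(x_{t+1}−x̄) = (16.3611) + (0.5278) + (-0.1389) + (2.3611) + (13.6944) = 32.8056
Denominator Σ(x_t−x̄)² = 68.8333
r_1 = 32.8056 / 68.8333 = 0.477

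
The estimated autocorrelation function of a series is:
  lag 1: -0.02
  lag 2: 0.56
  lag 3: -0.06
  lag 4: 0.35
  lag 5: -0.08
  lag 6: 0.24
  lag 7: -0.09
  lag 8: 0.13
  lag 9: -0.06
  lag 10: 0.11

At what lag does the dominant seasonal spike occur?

2

The largest autocorrelation is r_2 = 0.56, with weaker echoes at lags 4 (0.35) and 6 (0.24); the remaining lags stay at or below 0.13.
The dominant spike at lag 2 indicates a seasonal period of 2.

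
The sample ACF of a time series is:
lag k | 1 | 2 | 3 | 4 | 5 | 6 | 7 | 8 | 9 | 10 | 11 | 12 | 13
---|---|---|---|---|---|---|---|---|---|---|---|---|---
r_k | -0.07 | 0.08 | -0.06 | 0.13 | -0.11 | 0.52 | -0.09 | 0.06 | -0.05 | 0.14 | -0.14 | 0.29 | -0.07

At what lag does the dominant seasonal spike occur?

6

The largest autocorrelation is r_6 = 0.52, with a weaker echo at lag 12 (0.29); the remaining lags stay at or below 0.14.
The dominant spike at lag 6 indicates a seasonal period of 6.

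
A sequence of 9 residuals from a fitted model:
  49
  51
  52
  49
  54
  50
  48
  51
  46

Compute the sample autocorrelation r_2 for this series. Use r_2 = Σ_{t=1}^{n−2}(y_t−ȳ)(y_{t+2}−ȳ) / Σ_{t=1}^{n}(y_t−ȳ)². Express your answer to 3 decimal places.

0.114

Mean ȳ = (49 + 51 + 52 + 49 + 54 + 50 + 48 + 51 + 46)/9 = 50.0000
Σ(y_t−ȳ)(y_{t+2}−ȳ) = (-2.0000) + (-1.0000) + (8.0000) + (0.0000) + (-8.0000) + (0.0000) + (8.0000) = 5.0000
Denominator Σ(y_t−ȳ)² = 44.0000
r_2 = 5.0000 / 44.0000 = 0.114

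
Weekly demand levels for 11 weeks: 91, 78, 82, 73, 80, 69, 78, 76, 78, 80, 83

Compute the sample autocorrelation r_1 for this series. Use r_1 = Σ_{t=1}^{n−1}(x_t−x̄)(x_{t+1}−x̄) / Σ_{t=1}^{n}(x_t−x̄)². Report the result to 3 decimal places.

Mean x̄ = (91 + 78 + 82 + 73 + 80 + 69 + 78 + 76 + 78 + 80 + 83)/11 = 78.9091
Numerator Σ_{t=1}^{10}(x_t−x̄)(x_{t+1}−x̄) = -31.5537
Denominator Σ(x_t−x̄)² = 318.9091
r_1 = -31.5537 / 318.9091 = -0.099

-0.099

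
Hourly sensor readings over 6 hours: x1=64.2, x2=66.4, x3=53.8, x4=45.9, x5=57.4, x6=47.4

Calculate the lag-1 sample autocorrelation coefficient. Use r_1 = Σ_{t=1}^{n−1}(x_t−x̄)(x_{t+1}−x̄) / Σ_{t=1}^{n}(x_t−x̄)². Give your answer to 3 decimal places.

Mean x̄ = (64.2 + 66.4 + 53.8 + 45.9 + 57.4 + 47.4)/6 = 55.8500
Σ(x_t−x̄)(x_{t+1}−x̄) = (88.0925) + (-21.6275) + (20.3975) + (-15.4225) + (-13.0975) = 58.3425
Denominator Σ(x_t−x̄)² = 358.0350
r_1 = 58.3425 / 358.0350 = 0.163

0.163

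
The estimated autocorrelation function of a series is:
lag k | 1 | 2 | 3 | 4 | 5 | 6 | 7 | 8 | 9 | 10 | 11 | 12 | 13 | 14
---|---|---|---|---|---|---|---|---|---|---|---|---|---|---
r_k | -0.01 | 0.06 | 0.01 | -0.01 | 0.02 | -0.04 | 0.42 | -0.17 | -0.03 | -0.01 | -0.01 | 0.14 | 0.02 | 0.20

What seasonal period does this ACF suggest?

The largest autocorrelation is r_7 = 0.42, with a weaker echo at lag 14 (0.20); the remaining lags stay at or below 0.14.
The dominant spike at lag 7 indicates a seasonal period of 7.

7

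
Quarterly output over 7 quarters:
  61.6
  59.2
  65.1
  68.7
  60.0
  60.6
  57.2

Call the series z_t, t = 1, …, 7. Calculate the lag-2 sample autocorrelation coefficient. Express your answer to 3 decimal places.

-0.267

Mean z̄ = (61.6 + 59.2 + 65.1 + 68.7 + 60.0 + 60.6 + 57.2)/7 = 61.7714
Σ(z_t−z̄)(z_{t+2}−z̄) = (-0.5706) + (-17.8163) + (-5.8963) + (-8.1163) + (8.0980) = -24.3016
Denominator Σ(z_t−z̄)² = 91.1343
r_2 = -24.3016 / 91.1343 = -0.267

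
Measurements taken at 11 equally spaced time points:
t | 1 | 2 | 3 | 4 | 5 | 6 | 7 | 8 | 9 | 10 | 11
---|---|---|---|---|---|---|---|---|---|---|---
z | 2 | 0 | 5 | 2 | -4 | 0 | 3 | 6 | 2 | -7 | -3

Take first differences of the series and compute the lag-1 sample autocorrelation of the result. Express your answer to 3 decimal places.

-0.118

First differences Δz: -2, 5, -3, -6, 4, 3, 3, -4, -9, 4
Mean of differences = -0.5000
Numerator Σ(Δz_t−Δz̄)(Δz_{t+1}−Δz̄) = -25.7500
Denominator Σ(Δz_t−Δz̄)² = 218.5000
r_1(Δz) = -25.7500 / 218.5000 = -0.118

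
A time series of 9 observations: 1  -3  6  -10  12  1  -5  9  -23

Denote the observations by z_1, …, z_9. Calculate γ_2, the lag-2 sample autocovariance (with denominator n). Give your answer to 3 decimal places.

18.198

Mean z̄ = (1 − 3 + 6 − 10 + 12 + 1 − 5 + 9 − 23)/9 = -1.3333
Σ_{t=1}^{7}(z_t−z̄)(z_{t+2}−z̄) = 163.7778
γ_2 = 163.7778 / 9 = 18.198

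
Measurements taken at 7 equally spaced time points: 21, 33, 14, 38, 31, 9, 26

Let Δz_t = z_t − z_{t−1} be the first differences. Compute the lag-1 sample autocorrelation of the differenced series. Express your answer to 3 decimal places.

First differences Δz: 12, -19, 24, -7, -22, 17
Mean of differences = 0.8333
Numerator Σ(Δz_t−Δz̄)(Δz_{t+1}−Δz̄) = -1052.6944
Denominator Σ(Δz_t−Δz̄)² = 1898.8333
r_1(Δz) = -1052.6944 / 1898.8333 = -0.554

-0.554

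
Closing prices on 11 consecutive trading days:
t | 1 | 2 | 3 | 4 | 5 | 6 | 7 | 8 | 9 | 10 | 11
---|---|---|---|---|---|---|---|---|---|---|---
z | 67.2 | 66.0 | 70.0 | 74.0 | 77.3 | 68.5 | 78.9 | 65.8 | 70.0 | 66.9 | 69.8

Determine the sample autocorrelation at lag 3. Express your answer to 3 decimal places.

Mean z̄ = (67.2 + 66.0 + 70.0 + 74.0 + 77.3 + 68.5 + 78.9 + 65.8 + 70.0 + 66.9 + 69.8)/11 = 70.4000
Numerator Σ_{t=1}^{8}(z_t−z̄)(z_{t+3}−z̄) = -68.4900
Denominator Σ(z_t−z̄)² = 200.1200
r_3 = -68.4900 / 200.1200 = -0.342

-0.342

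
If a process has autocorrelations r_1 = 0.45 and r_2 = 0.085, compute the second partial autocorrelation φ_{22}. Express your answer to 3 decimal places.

φ_{22} = (r_2 − r_1²) / (1 − r_1²)
r_1² = (0.45)² = 0.2025
Numerator = 0.085 − 0.2025 = -0.1175; denominator = 1 − 0.2025 = 0.7975
φ_{22} = -0.1175 / 0.7975 = -0.147

-0.147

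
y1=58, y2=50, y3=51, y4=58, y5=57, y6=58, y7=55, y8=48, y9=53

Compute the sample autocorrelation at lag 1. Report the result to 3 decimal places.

0.102

Mean ȳ = (58 + 50 + 51 + 58 + 57 + 58 + 55 + 48 + 53)/9 = 54.2222
Numerator Σ_{t=1}^{8}(y_t−ȳ)(y_{t+1}−ȳ) = 12.1728
Denominator Σ(y_t−ȳ)² = 119.5556
r_1 = 12.1728 / 119.5556 = 0.102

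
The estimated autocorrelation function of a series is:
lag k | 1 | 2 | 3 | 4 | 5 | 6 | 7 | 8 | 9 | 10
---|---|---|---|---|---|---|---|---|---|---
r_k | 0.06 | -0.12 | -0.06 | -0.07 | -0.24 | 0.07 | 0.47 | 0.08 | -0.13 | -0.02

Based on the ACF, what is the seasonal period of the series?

7

The largest autocorrelation is r_7 = 0.47; the remaining lags stay at or below 0.08.
The dominant spike at lag 7 indicates a seasonal period of 7.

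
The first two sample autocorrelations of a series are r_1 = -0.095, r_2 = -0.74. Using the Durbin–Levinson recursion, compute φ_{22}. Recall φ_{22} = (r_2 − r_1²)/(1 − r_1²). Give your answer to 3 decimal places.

-0.756

φ_{22} = (r_2 − r_1²) / (1 − r_1²)
r_1² = (-0.095)² = 0.009025
Numerator = -0.74 − 0.0090 = -0.7490; denominator = 1 − 0.0090 = 0.9910
φ_{22} = -0.7490 / 0.9910 = -0.756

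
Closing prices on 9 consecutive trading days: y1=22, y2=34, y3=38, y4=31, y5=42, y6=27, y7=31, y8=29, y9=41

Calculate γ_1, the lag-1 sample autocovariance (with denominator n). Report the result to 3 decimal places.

Mean ȳ = (22 + 34 + 38 + 31 + 42 + 27 + 31 + 29 + 41)/9 = 32.7778
Σ_{t=1}^{8}(y_t−ȳ)(y_{t+1}−ȳ) = -99.8272
γ_1 = -99.8272 / 9 = -11.092

-11.092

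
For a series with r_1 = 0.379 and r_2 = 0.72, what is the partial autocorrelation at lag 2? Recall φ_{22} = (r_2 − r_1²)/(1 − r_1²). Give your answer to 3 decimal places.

φ_{22} = (r_2 − r_1²) / (1 − r_1²)
r_1² = (0.379)² = 0.143641
Numerator = 0.72 − 0.1436 = 0.5764; denominator = 1 − 0.1436 = 0.8564
φ_{22} = 0.5764 / 0.8564 = 0.673

0.673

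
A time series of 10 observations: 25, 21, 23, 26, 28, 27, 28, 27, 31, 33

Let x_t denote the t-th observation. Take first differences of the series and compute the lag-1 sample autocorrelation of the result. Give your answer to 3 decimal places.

-0.116

First differences Δx: -4, 2, 3, 2, -1, 1, -1, 4, 2
Mean of differences = 0.8889
Numerator Σ(Δx_t−Δx̄)(Δx_{t+1}−Δx̄) = -5.6790
Denominator Σ(Δx_t−Δx̄)² = 48.8889
r_1(Δx) = -5.6790 / 48.8889 = -0.116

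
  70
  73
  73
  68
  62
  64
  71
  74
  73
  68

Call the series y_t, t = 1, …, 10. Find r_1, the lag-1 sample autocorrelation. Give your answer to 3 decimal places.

0.466

Mean ȳ = (70 + 73 + 73 + 68 + 62 + 64 + 71 + 74 + 73 + 68)/10 = 69.6000
Numerator Σ_{t=1}^{9}(y_t−ȳ)(y_{t+1}−ȳ) = 70.0400
Denominator Σ(y_t−ȳ)² = 150.4000
r_1 = 70.0400 / 150.4000 = 0.466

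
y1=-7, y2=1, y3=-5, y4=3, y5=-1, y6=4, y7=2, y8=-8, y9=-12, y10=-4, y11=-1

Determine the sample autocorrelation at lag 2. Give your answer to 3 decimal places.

-0.059

Mean ȳ = (-7 + 1 − 5 + 3 − 1 + 4 + 2 − 8 − 12 − 4 − 1)/11 = -2.5455
Numerator Σ_{t=1}^{9}(y_t−ȳ)(y_{t+2}−ȳ) = -15.2314
Denominator Σ(y_t−ȳ)² = 258.7273
r_2 = -15.2314 / 258.7273 = -0.059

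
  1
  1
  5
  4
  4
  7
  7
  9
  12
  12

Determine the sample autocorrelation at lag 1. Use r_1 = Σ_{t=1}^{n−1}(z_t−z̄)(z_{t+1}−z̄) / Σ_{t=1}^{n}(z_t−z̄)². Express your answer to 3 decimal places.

0.648

Mean z̄ = (1 + 1 + 5 + 4 + 4 + 7 + 7 + 9 + 12 + 12)/10 = 6.2000
Numerator Σ_{t=1}^{9}(z_t−z̄)(z_{t+1}−z̄) = 91.7600
Denominator Σ(z_t−z̄)² = 141.6000
r_1 = 91.7600 / 141.6000 = 0.648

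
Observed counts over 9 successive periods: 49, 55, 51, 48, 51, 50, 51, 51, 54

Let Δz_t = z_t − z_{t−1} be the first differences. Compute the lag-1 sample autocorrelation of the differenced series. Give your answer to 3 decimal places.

First differences Δz: 6, -4, -3, 3, -1, 1, 0, 3
Mean of differences = 0.6250
Numerator Σ(Δz_t−Δz̄)(Δz_{t+1}−Δz̄) = -22.8906
Denominator Σ(Δz_t−Δz̄)² = 77.8750
r_1(Δz) = -22.8906 / 77.8750 = -0.294

-0.294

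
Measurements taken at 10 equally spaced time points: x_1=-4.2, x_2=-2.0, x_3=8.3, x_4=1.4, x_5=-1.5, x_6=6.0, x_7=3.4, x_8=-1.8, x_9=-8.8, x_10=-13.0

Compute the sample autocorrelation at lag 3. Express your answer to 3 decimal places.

Mean x̄ = (-4.2 − 2.0 + 8.3 + 1.4 − 1.5 + 6.0 + 3.4 − 1.8 − 8.8 − 13.0)/10 = -1.2200
Numerator Σ_{t=1}^{7}(x_t−x̄)(x_{t+3}−x̄) = -35.7392
Denominator Σ(x_t−x̄)² = 377.0960
r_3 = -35.7392 / 377.0960 = -0.095

-0.095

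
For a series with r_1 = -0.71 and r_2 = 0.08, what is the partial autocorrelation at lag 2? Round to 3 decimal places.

φ_{22} = (r_2 − r_1²) / (1 − r_1²)
r_1² = (-0.71)² = 0.5041
Numerator = 0.08 − 0.5041 = -0.4241; denominator = 1 − 0.5041 = 0.4959
φ_{22} = -0.4241 / 0.4959 = -0.855

-0.855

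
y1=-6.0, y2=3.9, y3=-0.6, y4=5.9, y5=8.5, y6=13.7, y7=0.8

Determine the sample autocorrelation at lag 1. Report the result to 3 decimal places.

0.067

Mean ȳ = (-6.0 + 3.9 − 0.6 + 5.9 + 8.5 + 13.7 + 0.8)/7 = 3.7429
Deviations from mean: -9.7429, 0.1571, -4.3429, 2.1571, 4.7571, 9.9571, -2.9429
Σ(y_t−ȳ)(y_{t+1}−ȳ) = (-1.5310) + (-0.6824) + (-9.3682) + (10.2618) + (47.3676) + (-29.3024) = 16.7453
Denominator Σ(y_t−ȳ)² = 248.8971
r_1 = 16.7453 / 248.8971 = 0.067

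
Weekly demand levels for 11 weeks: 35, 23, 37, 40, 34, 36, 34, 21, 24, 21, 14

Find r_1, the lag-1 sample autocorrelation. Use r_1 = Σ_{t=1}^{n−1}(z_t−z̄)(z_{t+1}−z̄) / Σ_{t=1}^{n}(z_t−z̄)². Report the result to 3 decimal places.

Mean z̄ = (35 + 23 + 37 + 40 + 34 + 36 + 34 + 21 + 24 + 21 + 14)/11 = 29.0000
Numerator Σ_{t=1}^{10}(z_t−z̄)(z_{t+1}−z̄) = 289.0000
Denominator Σ(z_t−z̄)² = 734.0000
r_1 = 289.0000 / 734.0000 = 0.394

0.394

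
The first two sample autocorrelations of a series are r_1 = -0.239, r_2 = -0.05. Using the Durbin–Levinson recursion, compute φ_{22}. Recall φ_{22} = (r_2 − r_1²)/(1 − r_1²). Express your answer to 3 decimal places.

φ_{22} = (r_2 − r_1²) / (1 − r_1²)
r_1² = (-0.239)² = 0.057121
Numerator = -0.05 − 0.0571 = -0.1071; denominator = 1 − 0.0571 = 0.9429
φ_{22} = -0.1071 / 0.9429 = -0.114

-0.114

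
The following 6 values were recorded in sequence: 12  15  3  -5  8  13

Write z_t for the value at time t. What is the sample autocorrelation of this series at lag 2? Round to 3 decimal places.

-0.643

Mean z̄ = (12 + 15 + 3 − 5 + 8 + 13)/6 = 7.6667
Numerator Σ_{t=1}^{4}(z_t−z̄)(z_{t+2}−z̄) = -182.2222
Denominator Σ(z_t−z̄)² = 283.3333
r_2 = -182.2222 / 283.3333 = -0.643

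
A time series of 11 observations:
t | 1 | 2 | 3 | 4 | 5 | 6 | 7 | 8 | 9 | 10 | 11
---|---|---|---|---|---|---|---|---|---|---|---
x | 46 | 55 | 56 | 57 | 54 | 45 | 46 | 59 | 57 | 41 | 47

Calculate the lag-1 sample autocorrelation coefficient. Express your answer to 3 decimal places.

Mean x̄ = (46 + 55 + 56 + 57 + 54 + 45 + 46 + 59 + 57 + 41 + 47)/11 = 51.1818
Numerator Σ_{t=1}^{10}(x_t−x̄)(x_{t+1}−x̄) = 45.9669
Denominator Σ(x_t−x̄)² = 387.6364
r_1 = 45.9669 / 387.6364 = 0.119

0.119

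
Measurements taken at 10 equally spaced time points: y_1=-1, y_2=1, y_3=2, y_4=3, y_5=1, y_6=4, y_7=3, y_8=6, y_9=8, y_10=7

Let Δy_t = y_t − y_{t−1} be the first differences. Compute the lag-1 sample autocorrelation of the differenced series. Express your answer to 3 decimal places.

-0.521

First differences Δy: 2, 1, 1, -2, 3, -1, 3, 2, -1
Mean of differences = 0.8889
Numerator Σ(Δy_t−Δȳ)(Δy_{t+1}−Δȳ) = -14.0123
Denominator Σ(Δy_t−Δȳ)² = 26.8889
r_1(Δy) = -14.0123 / 26.8889 = -0.521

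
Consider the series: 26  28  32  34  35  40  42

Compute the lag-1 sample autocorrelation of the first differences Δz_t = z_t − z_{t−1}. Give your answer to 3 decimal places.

First differences Δz: 2, 4, 2, 1, 5, 2
Mean of differences = 2.6667
Numerator Σ(Δz_t−Δz̄)(Δz_{t+1}−Δz̄) = -6.1111
Denominator Σ(Δz_t−Δz̄)² = 11.3333
r_1(Δz) = -6.1111 / 11.3333 = -0.539

-0.539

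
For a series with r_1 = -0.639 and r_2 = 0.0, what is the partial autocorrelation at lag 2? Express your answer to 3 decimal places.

φ_{22} = (r_2 − r_1²) / (1 − r_1²)
r_1² = (-0.639)² = 0.408321
Numerator = 0.0 − 0.4083 = -0.4083; denominator = 1 − 0.4083 = 0.5917
φ_{22} = -0.4083 / 0.5917 = -0.690

-0.690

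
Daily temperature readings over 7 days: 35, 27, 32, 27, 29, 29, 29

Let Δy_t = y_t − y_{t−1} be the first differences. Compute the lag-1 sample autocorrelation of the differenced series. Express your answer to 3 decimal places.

-0.661

First differences Δy: -8, 5, -5, 2, 0, 0
Mean of differences = -1.0000
Numerator Σ(Δy_t−Δȳ)(Δy_{t+1}−Δȳ) = -74.0000
Denominator Σ(Δy_t−Δȳ)² = 112.0000
r_1(Δy) = -74.0000 / 112.0000 = -0.661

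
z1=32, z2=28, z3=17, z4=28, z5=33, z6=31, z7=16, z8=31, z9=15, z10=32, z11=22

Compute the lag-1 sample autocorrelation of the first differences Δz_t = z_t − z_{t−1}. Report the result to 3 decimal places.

-0.660

First differences Δz: -4, -11, 11, 5, -2, -15, 15, -16, 17, -10
Mean of differences = -1.0000
Numerator Σ(Δz_t−Δz̄)(Δz_{t+1}−Δz̄) = -906.0000
Denominator Σ(Δz_t−Δz̄)² = 1372.0000
r_1(Δz) = -906.0000 / 1372.0000 = -0.660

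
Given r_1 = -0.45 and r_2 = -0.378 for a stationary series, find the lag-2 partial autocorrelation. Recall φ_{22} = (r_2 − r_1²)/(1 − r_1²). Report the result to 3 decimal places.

-0.728

φ_{22} = (r_2 − r_1²) / (1 − r_1²)
r_1² = (-0.45)² = 0.2025
Numerator = -0.378 − 0.2025 = -0.5805; denominator = 1 − 0.2025 = 0.7975
φ_{22} = -0.5805 / 0.7975 = -0.728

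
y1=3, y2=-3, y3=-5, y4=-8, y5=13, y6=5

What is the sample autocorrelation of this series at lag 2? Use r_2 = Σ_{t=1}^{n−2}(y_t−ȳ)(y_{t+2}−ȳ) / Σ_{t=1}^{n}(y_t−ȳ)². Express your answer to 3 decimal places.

-0.292

Mean ȳ = (3 − 3 − 5 − 8 + 13 + 5)/6 = 0.8333
Deviations from mean: 2.1667, -3.8333, -5.8333, -8.8333, 12.1667, 4.1667
Σ(y_t−ȳ)(y_{t+2}−ȳ) = (-12.6389) + (33.8611) + (-70.9722) + (-36.8056) = -86.5556
Denominator Σ(y_t−ȳ)² = 296.8333
r_2 = -86.5556 / 296.8333 = -0.292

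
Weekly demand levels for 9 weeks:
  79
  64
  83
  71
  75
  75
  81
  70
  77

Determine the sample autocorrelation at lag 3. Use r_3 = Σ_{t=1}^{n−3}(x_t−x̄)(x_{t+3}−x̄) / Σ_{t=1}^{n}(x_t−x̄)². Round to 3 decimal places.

-0.142

Mean x̄ = (79 + 64 + 83 + 71 + 75 + 75 + 81 + 70 + 77)/9 = 75.0000
Numerator Σ_{t=1}^{6}(x_t−x̄)(x_{t+3}−x̄) = -40.0000
Denominator Σ(x_t−x̄)² = 282.0000
r_3 = -40.0000 / 282.0000 = -0.142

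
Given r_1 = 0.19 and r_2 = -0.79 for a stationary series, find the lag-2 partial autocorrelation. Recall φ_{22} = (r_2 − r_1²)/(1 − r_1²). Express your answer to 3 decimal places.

φ_{22} = (r_2 − r_1²) / (1 − r_1²)
r_1² = (0.19)² = 0.0361
Numerator = -0.79 − 0.0361 = -0.8261; denominator = 1 − 0.0361 = 0.9639
φ_{22} = -0.8261 / 0.9639 = -0.857

-0.857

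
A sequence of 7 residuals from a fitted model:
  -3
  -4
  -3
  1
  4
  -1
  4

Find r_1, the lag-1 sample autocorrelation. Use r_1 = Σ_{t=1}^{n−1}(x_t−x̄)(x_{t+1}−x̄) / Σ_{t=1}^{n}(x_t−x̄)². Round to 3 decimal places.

Mean x̄ = (-3 − 4 − 3 + 1 + 4 − 1 + 4)/7 = -0.2857
Deviations from mean: -2.7143, -3.7143, -2.7143, 1.2857, 4.2857, -0.7143, 4.2857
Numerator Σ_{t=1}^{6}(x_t−x̄)(x_{t+1}−x̄) = 16.0612
Denominator Σ(x_t−x̄)² = 67.4286
r_1 = 16.0612 / 67.4286 = 0.238

0.238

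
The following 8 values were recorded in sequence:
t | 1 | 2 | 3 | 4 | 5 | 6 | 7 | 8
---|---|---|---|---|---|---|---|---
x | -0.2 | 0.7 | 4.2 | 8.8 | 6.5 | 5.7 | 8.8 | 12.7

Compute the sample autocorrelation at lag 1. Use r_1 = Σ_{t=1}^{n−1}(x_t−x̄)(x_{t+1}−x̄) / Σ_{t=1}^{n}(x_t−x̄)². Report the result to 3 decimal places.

0.432

Mean x̄ = (-0.2 + 0.7 + 4.2 + 8.8 + 6.5 + 5.7 + 8.8 + 12.7)/8 = 5.9000
Deviations from mean: -6.1000, -5.2000, -1.7000, 2.9000, 0.6000, -0.2000, 2.9000, 6.8000
Σ(x_t−x̄)(x_{t+1}−x̄) = (31.7200) + (8.8400) + (-4.9300) + (1.7400) + (-0.1200) + (-0.5800) + (19.7200) = 56.3900
Denominator Σ(x_t−x̄)² = 130.6000
r_1 = 56.3900 / 130.6000 = 0.432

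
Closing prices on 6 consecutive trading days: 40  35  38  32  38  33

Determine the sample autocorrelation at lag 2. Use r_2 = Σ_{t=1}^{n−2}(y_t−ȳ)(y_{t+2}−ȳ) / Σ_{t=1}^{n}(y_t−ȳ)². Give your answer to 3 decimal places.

Mean ȳ = (40 + 35 + 38 + 32 + 38 + 33)/6 = 36.0000
Numerator Σ_{t=1}^{4}(y_t−ȳ)(y_{t+2}−ȳ) = 28.0000
Denominator Σ(y_t−ȳ)² = 50.0000
r_2 = 28.0000 / 50.0000 = 0.560

0.560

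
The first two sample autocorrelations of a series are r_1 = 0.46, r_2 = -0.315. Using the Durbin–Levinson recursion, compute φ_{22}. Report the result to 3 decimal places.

-0.668

φ_{22} = (r_2 − r_1²) / (1 − r_1²)
r_1² = (0.46)² = 0.2116
Numerator = -0.315 − 0.2116 = -0.5266; denominator = 1 − 0.2116 = 0.7884
φ_{22} = -0.5266 / 0.7884 = -0.668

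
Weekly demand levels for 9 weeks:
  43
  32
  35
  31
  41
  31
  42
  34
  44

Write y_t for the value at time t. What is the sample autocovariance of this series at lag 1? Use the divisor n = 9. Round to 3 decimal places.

Mean ȳ = (43 + 32 + 35 + 31 + 41 + 31 + 42 + 34 + 44)/9 = 37.0000
Σ_{t=1}^{8}(y_t−ȳ)(y_{t+1}−ȳ) = -122.0000
γ_1 = -122.0000 / 9 = -13.556

-13.556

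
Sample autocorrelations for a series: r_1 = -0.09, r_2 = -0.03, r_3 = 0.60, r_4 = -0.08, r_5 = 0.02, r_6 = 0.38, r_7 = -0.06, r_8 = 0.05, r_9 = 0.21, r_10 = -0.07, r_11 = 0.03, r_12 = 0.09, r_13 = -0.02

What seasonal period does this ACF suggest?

The largest autocorrelation is r_3 = 0.60, with weaker echoes at lags 6 (0.38) and 9 (0.21); the remaining lags stay at or below 0.09.
The dominant spike at lag 3 indicates a seasonal period of 3.

3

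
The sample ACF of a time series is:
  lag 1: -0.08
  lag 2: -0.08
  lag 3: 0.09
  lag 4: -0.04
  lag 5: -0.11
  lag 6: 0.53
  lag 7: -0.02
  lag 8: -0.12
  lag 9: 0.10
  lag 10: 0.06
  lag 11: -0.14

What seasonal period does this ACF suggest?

6

The largest autocorrelation is r_6 = 0.53; the remaining lags stay at or below 0.10.
The dominant spike at lag 6 indicates a seasonal period of 6.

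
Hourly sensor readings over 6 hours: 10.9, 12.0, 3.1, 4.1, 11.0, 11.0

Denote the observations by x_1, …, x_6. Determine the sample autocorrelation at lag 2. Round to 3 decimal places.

Mean x̄ = (10.9 + 12.0 + 3.1 + 4.1 + 11.0 + 11.0)/6 = 8.6833
Numerator Σ_{t=1}^{4}(x_t−x̄)(x_{t+2}−x̄) = -51.1306
Denominator Σ(x_t−x̄)² = 78.8283
r_2 = -51.1306 / 78.8283 = -0.649

-0.649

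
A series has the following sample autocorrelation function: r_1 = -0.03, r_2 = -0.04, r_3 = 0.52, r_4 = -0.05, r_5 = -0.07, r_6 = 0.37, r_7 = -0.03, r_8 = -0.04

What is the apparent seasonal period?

3

The largest autocorrelation is r_3 = 0.52, with a weaker echo at lag 6 (0.37); the remaining lags stay at or below -0.03.
The dominant spike at lag 3 indicates a seasonal period of 3.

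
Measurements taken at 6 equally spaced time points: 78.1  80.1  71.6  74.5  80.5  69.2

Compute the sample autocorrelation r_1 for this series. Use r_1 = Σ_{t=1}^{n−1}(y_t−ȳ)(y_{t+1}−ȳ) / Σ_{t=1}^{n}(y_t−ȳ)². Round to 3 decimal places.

-0.363

Mean ȳ = (78.1 + 80.1 + 71.6 + 74.5 + 80.5 + 69.2)/6 = 75.6667
Deviations from mean: 2.4333, 4.4333, -4.0667, -1.1667, 4.8333, -6.4667
Σ(y_t−ȳ)(y_{t+1}−ȳ) = (10.7878) + (-18.0289) + (4.7444) + (-5.6389) + (-31.2556) = -39.3911
Denominator Σ(y_t−ȳ)² = 108.6533
r_1 = -39.3911 / 108.6533 = -0.363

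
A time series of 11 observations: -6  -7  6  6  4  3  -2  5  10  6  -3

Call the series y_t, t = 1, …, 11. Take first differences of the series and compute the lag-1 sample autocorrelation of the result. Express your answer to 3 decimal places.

0.016

First differences Δy: -1, 13, 0, -2, -1, -5, 7, 5, -4, -9
Mean of differences = 0.3000
Numerator Σ(Δy_t−Δȳ)(Δy_{t+1}−Δȳ) = 6.0100
Denominator Σ(Δy_t−Δȳ)² = 370.1000
r_1(Δy) = 6.0100 / 370.1000 = 0.016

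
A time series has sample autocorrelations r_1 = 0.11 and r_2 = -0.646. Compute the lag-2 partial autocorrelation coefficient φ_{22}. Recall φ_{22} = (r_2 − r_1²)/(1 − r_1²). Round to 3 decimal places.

φ_{22} = (r_2 − r_1²) / (1 − r_1²)
r_1² = (0.11)² = 0.0121
Numerator = -0.646 − 0.0121 = -0.6581; denominator = 1 − 0.0121 = 0.9879
φ_{22} = -0.6581 / 0.9879 = -0.666

-0.666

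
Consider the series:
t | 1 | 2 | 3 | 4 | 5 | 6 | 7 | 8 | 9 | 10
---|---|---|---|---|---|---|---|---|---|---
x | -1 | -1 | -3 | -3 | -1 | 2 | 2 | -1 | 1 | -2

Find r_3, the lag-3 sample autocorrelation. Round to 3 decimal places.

Mean x̄ = (-1 − 1 − 3 − 3 − 1 + 2 + 2 − 1 + 1 − 2)/10 = -0.7000
Numerator Σ_{t=1}^{7}(x_t−x̄)(x_{t+3}−x̄) = -10.4700
Denominator Σ(x_t−x̄)² = 30.1000
r_3 = -10.4700 / 30.1000 = -0.348

-0.348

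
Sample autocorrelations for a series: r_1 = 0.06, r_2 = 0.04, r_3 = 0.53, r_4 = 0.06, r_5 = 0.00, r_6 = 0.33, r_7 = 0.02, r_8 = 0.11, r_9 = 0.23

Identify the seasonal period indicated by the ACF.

The largest autocorrelation is r_3 = 0.53, with weaker echoes at lags 6 (0.33) and 9 (0.23); the remaining lags stay at or below 0.11.
The dominant spike at lag 3 indicates a seasonal period of 3.

3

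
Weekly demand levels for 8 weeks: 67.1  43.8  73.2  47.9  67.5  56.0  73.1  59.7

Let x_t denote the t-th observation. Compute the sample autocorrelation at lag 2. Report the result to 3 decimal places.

Mean x̄ = (67.1 + 43.8 + 73.2 + 47.9 + 67.5 + 56.0 + 73.1 + 59.7)/8 = 61.0375
Deviations from mean: 6.0625, -17.2375, 12.1625, -13.1375, 6.4625, -5.0375, 12.0625, -1.3375
Σ(x_t−x̄)(x_{t+2}−x̄) = (73.7352) + (226.4577) + (78.6002) + (66.1802) + (77.9539) + (6.7377) = 529.6647
Denominator Σ(x_t−x̄)² = 868.8388
r_2 = 529.6647 / 868.8388 = 0.610

0.610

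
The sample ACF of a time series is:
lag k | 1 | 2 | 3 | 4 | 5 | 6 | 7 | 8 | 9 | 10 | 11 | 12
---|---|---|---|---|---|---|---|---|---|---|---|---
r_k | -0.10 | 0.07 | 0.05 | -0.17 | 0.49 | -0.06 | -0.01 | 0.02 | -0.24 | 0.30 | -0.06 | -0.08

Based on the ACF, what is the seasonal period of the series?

5

The largest autocorrelation is r_5 = 0.49, with a weaker echo at lag 10 (0.30); the remaining lags stay at or below 0.07.
The dominant spike at lag 5 indicates a seasonal period of 5.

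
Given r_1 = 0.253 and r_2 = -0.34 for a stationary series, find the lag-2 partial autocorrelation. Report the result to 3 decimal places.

-0.432

φ_{22} = (r_2 − r_1²) / (1 − r_1²)
r_1² = (0.253)² = 0.064009
Numerator = -0.34 − 0.0640 = -0.4040; denominator = 1 − 0.0640 = 0.9360
φ_{22} = -0.4040 / 0.9360 = -0.432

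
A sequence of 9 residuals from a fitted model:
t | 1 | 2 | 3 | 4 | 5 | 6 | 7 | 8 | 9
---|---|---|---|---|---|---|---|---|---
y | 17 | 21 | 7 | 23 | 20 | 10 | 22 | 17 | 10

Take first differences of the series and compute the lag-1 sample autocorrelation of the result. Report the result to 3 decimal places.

First differences Δy: 4, -14, 16, -3, -10, 12, -5, -7
Mean of differences = -0.8750
Numerator Σ(Δy_t−Δȳ)(Δy_{t+1}−Δȳ) = -447.2656
Denominator Σ(Δy_t−Δȳ)² = 788.8750
r_1(Δy) = -447.2656 / 788.8750 = -0.567

-0.567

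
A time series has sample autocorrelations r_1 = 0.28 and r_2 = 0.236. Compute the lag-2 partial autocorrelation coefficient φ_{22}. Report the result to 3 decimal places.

φ_{22} = (r_2 − r_1²) / (1 − r_1²)
r_1² = (0.28)² = 0.0784
Numerator = 0.236 − 0.0784 = 0.1576; denominator = 1 − 0.0784 = 0.9216
φ_{22} = 0.1576 / 0.9216 = 0.171

0.171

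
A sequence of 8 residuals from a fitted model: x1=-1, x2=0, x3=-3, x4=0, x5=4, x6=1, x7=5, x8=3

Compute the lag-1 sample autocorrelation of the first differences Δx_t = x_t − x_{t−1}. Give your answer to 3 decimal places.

First differences Δx: 1, -3, 3, 4, -3, 4, -2
Mean of differences = 0.5714
Numerator Σ(Δx_t−Δx̄)(Δx_{t+1}−Δx̄) = -35.1837
Denominator Σ(Δx_t−Δx̄)² = 61.7143
r_1(Δx) = -35.1837 / 61.7143 = -0.570

-0.570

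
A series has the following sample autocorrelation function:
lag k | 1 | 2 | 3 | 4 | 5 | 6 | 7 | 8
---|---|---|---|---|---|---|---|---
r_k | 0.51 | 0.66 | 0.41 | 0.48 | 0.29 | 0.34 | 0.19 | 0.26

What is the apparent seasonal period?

2

The largest autocorrelation is r_2 = 0.66; the remaining lags stay at or below 0.51.
The dominant spike at lag 2 indicates a seasonal period of 2.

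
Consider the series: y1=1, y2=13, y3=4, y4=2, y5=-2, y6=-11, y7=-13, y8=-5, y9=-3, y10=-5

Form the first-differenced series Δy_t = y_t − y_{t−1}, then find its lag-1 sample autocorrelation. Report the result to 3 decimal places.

First differences Δy: 12, -9, -2, -4, -9, -2, 8, 2, -2
Mean of differences = -0.6667
Numerator Σ(Δy_t−Δȳ)(Δy_{t+1}−Δȳ) = -43.1111
Denominator Σ(Δy_t−Δȳ)² = 398.0000
r_1(Δy) = -43.1111 / 398.0000 = -0.108

-0.108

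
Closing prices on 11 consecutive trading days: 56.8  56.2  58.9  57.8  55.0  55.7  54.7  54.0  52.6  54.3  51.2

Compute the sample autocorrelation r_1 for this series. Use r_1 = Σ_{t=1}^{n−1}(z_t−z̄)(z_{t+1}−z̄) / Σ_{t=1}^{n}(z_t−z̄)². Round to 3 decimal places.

Mean z̄ = (56.8 + 56.2 + 58.9 + 57.8 + 55.0 + 55.7 + 54.7 + 54.0 + 52.6 + 54.3 + 51.2)/11 = 55.2000
Numerator Σ_{t=1}^{10}(z_t−z̄)(z_{t+1}−z̄) = 23.7100
Denominator Σ(z_t−z̄)² = 49.5600
r_1 = 23.7100 / 49.5600 = 0.478

0.478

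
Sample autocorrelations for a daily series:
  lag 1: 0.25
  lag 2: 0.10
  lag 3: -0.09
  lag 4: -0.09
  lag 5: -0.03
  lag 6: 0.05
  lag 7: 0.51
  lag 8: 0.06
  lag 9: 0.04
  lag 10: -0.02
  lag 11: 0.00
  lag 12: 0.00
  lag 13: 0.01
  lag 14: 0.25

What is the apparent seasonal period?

7

The largest autocorrelation is r_7 = 0.51; the remaining lags stay at or below 0.25. The elevated value at lag 1 (0.25), dropping to 0.10 at lag 2, reflects decaying short-term dependence rather than seasonality.
The dominant spike at lag 7 indicates a seasonal period of 7.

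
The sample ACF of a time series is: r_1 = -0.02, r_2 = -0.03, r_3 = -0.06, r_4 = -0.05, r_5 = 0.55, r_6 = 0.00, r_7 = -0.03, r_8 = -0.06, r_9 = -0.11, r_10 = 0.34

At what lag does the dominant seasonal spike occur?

The largest autocorrelation is r_5 = 0.55, with a weaker echo at lag 10 (0.34); the remaining lags stay at or below 0.00.
The dominant spike at lag 5 indicates a seasonal period of 5.

5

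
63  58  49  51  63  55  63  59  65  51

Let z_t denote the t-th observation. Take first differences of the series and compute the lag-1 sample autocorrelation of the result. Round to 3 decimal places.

-0.393

First differences Δz: -5, -9, 2, 12, -8, 8, -4, 6, -14
Mean of differences = -1.3333
Numerator Σ(Δz_t−Δz̄)(Δz_{t+1}−Δz̄) = -241.4444
Denominator Σ(Δz_t−Δz̄)² = 614.0000
r_1(Δz) = -241.4444 / 614.0000 = -0.393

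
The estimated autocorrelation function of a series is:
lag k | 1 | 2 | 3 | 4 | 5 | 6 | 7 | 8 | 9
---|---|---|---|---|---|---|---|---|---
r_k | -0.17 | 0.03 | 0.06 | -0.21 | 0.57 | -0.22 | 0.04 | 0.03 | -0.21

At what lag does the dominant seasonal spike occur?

The largest autocorrelation is r_5 = 0.57; the remaining lags stay at or below 0.06.
The dominant spike at lag 5 indicates a seasonal period of 5.

5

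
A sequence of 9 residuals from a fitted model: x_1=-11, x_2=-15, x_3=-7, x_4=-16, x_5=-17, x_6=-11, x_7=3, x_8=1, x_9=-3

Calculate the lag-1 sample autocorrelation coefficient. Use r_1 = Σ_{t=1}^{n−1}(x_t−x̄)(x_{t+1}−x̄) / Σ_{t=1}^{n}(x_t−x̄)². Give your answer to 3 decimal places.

0.486

Mean x̄ = (-11 − 15 − 7 − 16 − 17 − 11 + 3 + 1 − 3)/9 = -8.4444
Numerator Σ_{t=1}^{8}(x_t−x̄)(x_{t+1}−x̄) = 213.1358
Denominator Σ(x_t−x̄)² = 438.2222
r_1 = 213.1358 / 438.2222 = 0.486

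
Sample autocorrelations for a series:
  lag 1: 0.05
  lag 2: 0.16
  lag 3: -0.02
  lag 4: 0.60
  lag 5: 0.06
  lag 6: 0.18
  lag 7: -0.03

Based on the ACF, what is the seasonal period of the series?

4

The largest autocorrelation is r_4 = 0.60; the remaining lags stay at or below 0.18.
The dominant spike at lag 4 indicates a seasonal period of 4.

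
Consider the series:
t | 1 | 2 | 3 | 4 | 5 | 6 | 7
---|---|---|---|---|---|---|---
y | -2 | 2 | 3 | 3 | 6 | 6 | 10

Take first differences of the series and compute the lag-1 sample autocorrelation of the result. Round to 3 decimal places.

-0.444

First differences Δy: 4, 1, 0, 3, 0, 4
Mean of differences = 2.0000
Numerator Σ(Δy_t−Δȳ)(Δy_{t+1}−Δȳ) = -8.0000
Denominator Σ(Δy_t−Δȳ)² = 18.0000
r_1(Δy) = -8.0000 / 18.0000 = -0.444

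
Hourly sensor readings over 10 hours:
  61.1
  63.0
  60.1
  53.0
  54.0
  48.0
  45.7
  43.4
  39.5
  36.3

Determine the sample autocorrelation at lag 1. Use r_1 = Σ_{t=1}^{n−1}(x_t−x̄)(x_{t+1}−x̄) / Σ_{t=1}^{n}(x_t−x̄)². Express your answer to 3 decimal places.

Mean x̄ = (61.1 + 63.0 + 60.1 + 53.0 + 54.0 + 48.0 + 45.7 + 43.4 + 39.5 + 36.3)/10 = 50.4100
Numerator Σ_{t=1}^{9}(x_t−x̄)(x_{t+1}−x̄) = 557.1149
Denominator Σ(x_t−x̄)² = 781.5290
r_1 = 557.1149 / 781.5290 = 0.713

0.713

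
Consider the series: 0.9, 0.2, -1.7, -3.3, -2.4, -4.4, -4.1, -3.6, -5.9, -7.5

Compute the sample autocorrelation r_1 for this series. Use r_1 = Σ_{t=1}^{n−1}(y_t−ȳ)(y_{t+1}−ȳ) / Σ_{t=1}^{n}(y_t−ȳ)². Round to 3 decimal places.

0.538

Mean ȳ = (0.9 + 0.2 − 1.7 − 3.3 − 2.4 − 4.4 − 4.1 − 3.6 − 5.9 − 7.5)/10 = -3.1800
Numerator Σ_{t=1}^{9}(y_t−ȳ)(y_{t+1}−ȳ) = 31.9716
Denominator Σ(y_t−ȳ)² = 59.4560
r_1 = 31.9716 / 59.4560 = 0.538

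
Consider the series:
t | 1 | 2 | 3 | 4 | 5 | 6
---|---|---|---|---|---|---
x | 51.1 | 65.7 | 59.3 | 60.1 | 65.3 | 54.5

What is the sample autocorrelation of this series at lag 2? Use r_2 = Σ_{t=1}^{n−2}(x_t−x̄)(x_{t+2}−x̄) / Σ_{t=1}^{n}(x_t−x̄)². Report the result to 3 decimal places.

0.007

Mean x̄ = (51.1 + 65.7 + 59.3 + 60.1 + 65.3 + 54.5)/6 = 59.3333
Deviations from mean: -8.2333, 6.3667, -0.0333, 0.7667, 5.9667, -4.8333
Numerator Σ_{t=1}^{4}(x_t−x̄)(x_{t+2}−x̄) = 1.2511
Denominator Σ(x_t−x̄)² = 167.8733
r_2 = 1.2511 / 167.8733 = 0.007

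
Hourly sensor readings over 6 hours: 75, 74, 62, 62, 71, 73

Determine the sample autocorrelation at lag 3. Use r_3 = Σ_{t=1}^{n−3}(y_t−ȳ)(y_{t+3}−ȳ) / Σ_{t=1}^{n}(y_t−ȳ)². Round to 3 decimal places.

Mean ȳ = (75 + 74 + 62 + 62 + 71 + 73)/6 = 69.5000
Σ(y_t−ȳ)(y_{t+3}−ȳ) = (-41.2500) + (6.7500) + (-26.2500) = -60.7500
Denominator Σ(y_t−ȳ)² = 177.5000
r_3 = -60.7500 / 177.5000 = -0.342

-0.342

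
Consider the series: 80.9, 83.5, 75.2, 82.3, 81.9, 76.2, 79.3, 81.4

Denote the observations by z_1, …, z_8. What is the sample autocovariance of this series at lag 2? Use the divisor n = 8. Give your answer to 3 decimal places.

Mean z̄ = (80.9 + 83.5 + 75.2 + 82.3 + 81.9 + 76.2 + 79.3 + 81.4)/8 = 80.0875
Σ_{t=1}^{6}(z_t−z̄)(z_{t+2}−z̄) = -20.4103
γ_2 = -20.4103 / 8 = -2.551

-2.551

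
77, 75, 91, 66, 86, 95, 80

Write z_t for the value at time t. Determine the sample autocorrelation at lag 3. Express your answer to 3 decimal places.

Mean z̄ = (77 + 75 + 91 + 66 + 86 + 95 + 80)/7 = 81.4286
Deviations from mean: -4.4286, -6.4286, 9.5714, -15.4286, 4.5714, 13.5714, -1.4286
Σ(z_t−z̄)(z_{t+3}−z̄) = (68.3265) + (-29.3878) + (129.8980) + (22.0408) = 190.8776
Denominator Σ(z_t−z̄)² = 597.7143
r_3 = 190.8776 / 597.7143 = 0.319

0.319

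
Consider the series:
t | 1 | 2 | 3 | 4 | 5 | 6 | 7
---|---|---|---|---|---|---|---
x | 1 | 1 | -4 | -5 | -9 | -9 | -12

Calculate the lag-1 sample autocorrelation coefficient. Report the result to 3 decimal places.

Mean x̄ = (1 + 1 − 4 − 5 − 9 − 9 − 12)/7 = -5.2857
Σ(x_t−x̄)(x_{t+1}−x̄) = (39.5102) + (8.0816) + (0.3673) + (-1.0612) + (13.7959) + (24.9388) = 85.6327
Denominator Σ(x_t−x̄)² = 153.4286
r_1 = 85.6327 / 153.4286 = 0.558

0.558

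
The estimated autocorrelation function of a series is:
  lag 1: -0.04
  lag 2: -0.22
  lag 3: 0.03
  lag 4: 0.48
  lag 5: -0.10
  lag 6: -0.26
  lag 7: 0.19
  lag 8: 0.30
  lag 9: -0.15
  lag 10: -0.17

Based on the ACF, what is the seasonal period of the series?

4

The largest autocorrelation is r_4 = 0.48, with a weaker echo at lag 8 (0.30); the remaining lags stay at or below 0.19.
The dominant spike at lag 4 indicates a seasonal period of 4.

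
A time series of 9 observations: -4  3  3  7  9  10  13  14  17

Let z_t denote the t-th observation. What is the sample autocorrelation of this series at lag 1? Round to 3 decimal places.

Mean z̄ = (-4 + 3 + 3 + 7 + 9 + 10 + 13 + 14 + 17)/9 = 8.0000
Numerator Σ_{t=1}^{8}(z_t−z̄)(z_{t+1}−z̄) = 185.0000
Denominator Σ(z_t−z̄)² = 342.0000
r_1 = 185.0000 / 342.0000 = 0.541

0.541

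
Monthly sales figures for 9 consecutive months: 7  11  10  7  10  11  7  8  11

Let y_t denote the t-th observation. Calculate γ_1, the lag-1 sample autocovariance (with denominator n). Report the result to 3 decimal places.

-0.903

Mean ȳ = (7 + 11 + 10 + 7 + 10 + 11 + 7 + 8 + 11)/9 = 9.1111
Σ_{t=1}^{8}(y_t−ȳ)(y_{t+1}−ȳ) = -8.1235
γ_1 = -8.1235 / 9 = -0.903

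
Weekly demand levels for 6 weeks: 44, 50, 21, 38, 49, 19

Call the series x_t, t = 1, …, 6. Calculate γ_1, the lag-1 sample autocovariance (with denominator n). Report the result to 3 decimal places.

Mean x̄ = (44 + 50 + 21 + 38 + 49 + 19)/6 = 36.8333
Deviations: 7.1667, 13.1667, -15.8333, 1.1667, 12.1667, -17.8333
Σ_{t=1}^{5}(x_t−x̄)(x_{t+1}−x̄) = -335.3611
γ_1 = -335.3611 / 6 = -55.894

-55.894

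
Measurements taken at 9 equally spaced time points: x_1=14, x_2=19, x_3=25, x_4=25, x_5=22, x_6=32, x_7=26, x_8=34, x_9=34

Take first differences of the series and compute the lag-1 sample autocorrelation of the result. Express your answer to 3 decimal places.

First differences Δx: 5, 6, 0, -3, 10, -6, 8, 0
Mean of differences = 2.5000
Numerator Σ(Δx_t−Δx̄)(Δx_{t+1}−Δx̄) = -151.7500
Denominator Σ(Δx_t−Δx̄)² = 220.0000
r_1(Δx) = -151.7500 / 220.0000 = -0.690

-0.690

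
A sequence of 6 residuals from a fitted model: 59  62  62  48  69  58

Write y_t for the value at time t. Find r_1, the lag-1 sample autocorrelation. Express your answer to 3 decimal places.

-0.623

Mean ȳ = (59 + 62 + 62 + 48 + 69 + 58)/6 = 59.6667
Deviations from mean: -0.6667, 2.3333, 2.3333, -11.6667, 9.3333, -1.6667
Σ(y_t−ȳ)(y_{t+1}−ȳ) = (-1.5556) + (5.4444) + (-27.2222) + (-108.8889) + (-15.5556) = -147.7778
Denominator Σ(y_t−ȳ)² = 237.3333
r_1 = -147.7778 / 237.3333 = -0.623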